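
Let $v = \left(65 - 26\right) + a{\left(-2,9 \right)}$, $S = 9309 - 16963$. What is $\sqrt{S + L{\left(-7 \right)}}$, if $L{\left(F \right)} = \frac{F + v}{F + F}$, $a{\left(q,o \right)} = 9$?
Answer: $\frac{i \sqrt{1500758}}{14} \approx 87.504 i$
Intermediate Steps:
$S = -7654$ ($S = 9309 - 16963 = -7654$)
$v = 48$ ($v = \left(65 - 26\right) + 9 = 39 + 9 = 48$)
$L{\left(F \right)} = \frac{48 + F}{2 F}$ ($L{\left(F \right)} = \frac{F + 48}{F + F} = \frac{48 + F}{2 F}$)
$\sqrt{S + L{\left(-7 \right)}} = \sqrt{-7654 + \frac{48 - 7}{2 \left(-7\right)}} = \sqrt{-7654 + \frac{1}{2} \left(- \frac{1}{7}\right) 41} = \sqrt{-7654 - \frac{41}{14}} = \sqrt{- \frac{107197}{14}} = \frac{i \sqrt{1500758}}{14}$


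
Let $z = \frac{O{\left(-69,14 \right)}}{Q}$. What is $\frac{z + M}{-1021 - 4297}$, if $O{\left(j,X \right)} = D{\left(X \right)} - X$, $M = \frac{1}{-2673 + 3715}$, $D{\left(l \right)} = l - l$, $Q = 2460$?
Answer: $\frac{758}{851983485} \approx 8.8969 \cdot 10^{-7}$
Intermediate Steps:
$D{\left(l \right)} = 0$
$M = \frac{1}{1042} \approx 0.00095969$
$O{\left(j,X \right)} = - X$ ($O{\left(j,X \right)} = 0 - X = - X$)
$z = - \frac{7}{1230}$ ($z = \frac{\left(-1\right) 14}{2460} = \left(-14\right) \frac{1}{2460} = - \frac{7}{1230} \approx -0.0056911$)
$\frac{z + M}{-1021 - 4297} = \frac{- \frac{7}{1230} + \frac{1}{1042}}{-1021 - 4297} = - \frac{1516}{320415 \left(-5318\right)} = \left(- \frac{1516}{320415}\right) \left(- \frac{1}{5318}\right) = \frac{758}{851983485}$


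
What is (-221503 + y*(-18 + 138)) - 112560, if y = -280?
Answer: -367663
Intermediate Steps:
(-221503 + y*(-18 + 138)) - 112560 = (-221503 - 280*(-18 + 138)) - 112560 = (-221503 - 280*120) - 112560 = (-221503 - 33600) - 112560 = -255103 - 112560 = -367663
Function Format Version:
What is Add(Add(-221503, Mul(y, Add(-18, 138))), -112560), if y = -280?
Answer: -367663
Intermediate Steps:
Add(Add(-221503, Mul(y, Add(-18, 138))), -112560) = Add(Add(-221503, Mul(-280, Add(-18, 138))), -112560) = Add(Add(-221503, Mul(-280, 120)), -112560) = Add(Add(-221503, -33600), -112560) = Add(-255103, -112560) = -367663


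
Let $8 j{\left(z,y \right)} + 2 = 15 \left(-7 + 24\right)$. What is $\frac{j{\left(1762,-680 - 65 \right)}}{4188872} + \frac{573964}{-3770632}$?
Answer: $- \frac{2404142482371}{15794694807104} \approx -0.15221$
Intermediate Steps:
$j{\left(z,y \right)} = \frac{253}{8}$ ($j{\left(z,y \right)} = - \frac{1}{4} + \frac{15 \left(-7 + 24\right)}{8} = - \frac{1}{4} + \frac{15 \cdot 17}{8} = - \frac{1}{4} + \frac{1}{8} \cdot 255 = - \frac{1}{4} + \frac{255}{8} = \frac{253}{8}$)
$\frac{j{\left(1762,-680 - 65 \right)}}{4188872} + \frac{573964}{-3770632} = \frac{253}{8 \cdot 4188872} + \frac{573964}{-3770632} = \frac{253}{8} \cdot \frac{1}{4188872} + 573964 \left(- \frac{1}{3770632}\right) = \frac{253}{33510976} - \frac{143491}{942658} = - \frac{2404142482371}{15794694807104}$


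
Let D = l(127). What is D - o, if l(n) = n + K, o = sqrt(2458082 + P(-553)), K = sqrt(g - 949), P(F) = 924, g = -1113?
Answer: 127 - sqrt(2459006) + I*sqrt(2062) ≈ -1441.1 + 45.409*I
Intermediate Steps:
K = I*sqrt(2062) (K = sqrt(-1113 - 949) = sqrt(-2062) = I*sqrt(2062) ≈ 45.409*I)
o = sqrt(2459006) (o = sqrt(2458082 + 924) = sqrt(2459006) ≈ 1568.1)
l(n) = n + I*sqrt(2062)
D = 127 + I*sqrt(2062) ≈ 127.0 + 45.409*I
D - o = (127 + I*sqrt(2062)) - sqrt(2459006) = 127 - sqrt(2459006) + I*sqrt(2062)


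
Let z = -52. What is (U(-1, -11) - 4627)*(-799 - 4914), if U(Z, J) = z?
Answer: 26731127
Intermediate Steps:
U(Z, J) = -52
(U(-1, -11) - 4627)*(-799 - 4914) = (-52 - 4627)*(-799 - 4914) = -4679*(-5713) = 26731127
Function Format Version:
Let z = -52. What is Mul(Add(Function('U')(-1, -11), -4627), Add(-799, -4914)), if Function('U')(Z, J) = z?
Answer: 26731127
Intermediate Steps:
Function('U')(Z, J) = -52
Mul(Add(Function('U')(-1, -11), -4627), Add(-799, -4914)) = Mul(Add(-52, -4627), Add(-799, -4914)) = Mul(-4679, -5713) = 26731127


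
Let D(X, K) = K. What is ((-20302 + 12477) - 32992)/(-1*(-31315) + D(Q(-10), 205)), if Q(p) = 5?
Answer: -40817/31520 ≈ -1.2950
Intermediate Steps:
((-20302 + 12477) - 32992)/(-1*(-31315) + D(Q(-10), 205)) = ((-20302 + 12477) - 32992)/(-1*(-31315) + 205) = (-7825 - 32992)/(31315 + 205) = -40817/31520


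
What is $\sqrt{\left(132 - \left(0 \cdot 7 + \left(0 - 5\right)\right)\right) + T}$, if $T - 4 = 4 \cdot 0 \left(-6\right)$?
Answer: $\sqrt{141} \approx 11.874$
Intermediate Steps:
$T = 4$ ($T = 4 + 4 \cdot 0 \left(-6\right) = 4 + 0 \left(-6\right) = 4 + 0 = 4$)
$\sqrt{\left(132 - \left(0 \cdot 7 + \left(0 - 5\right)\right)\right) + T} = \sqrt{\left(132 - \left(0 \cdot 7 + \left(0 - 5\right)\right)\right) + 4} = \sqrt{\left(132 - \left(0 + \left(0 - 5\right)\right)\right) + 4} = \sqrt{\left(132 - \left(0 - 5\right)\right) + 4} = \sqrt{\left(132 - -5\right) + 4} = \sqrt{\left(132 + 5\right) + 4} = \sqrt{137 + 4} = \sqrt{141}$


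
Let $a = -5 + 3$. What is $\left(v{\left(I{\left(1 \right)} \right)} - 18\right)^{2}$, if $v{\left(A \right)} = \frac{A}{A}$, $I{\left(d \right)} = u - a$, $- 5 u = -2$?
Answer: $289$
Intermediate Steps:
$a = -2$
$u = \frac{2}{5}$ ($u = \left(- \frac{1}{5}\right) \left(-2\right) = \frac{2}{5} \approx 0.4$)
$I{\left(d \right)} = \frac{12}{5}$ ($I{\left(d \right)} = \frac{2}{5} - -2 = \frac{2}{5} + 2 = \frac{12}{5}$)
$v{\left(A \right)} = 1$
$\left(v{\left(I{\left(1 \right)} \right)} - 18\right)^{2} = \left(1 - 18\right)^{2} = \left(-17\right)^{2} = 289$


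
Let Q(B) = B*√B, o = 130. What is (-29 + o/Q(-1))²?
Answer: (29 - 130*I)² ≈ -16059.0 - 7540.0*I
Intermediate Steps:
Q(B) = B^(3/2)
(-29 + o/Q(-1))² = (-29 + 130/((-1)^(3/2)))² = (-29 + 130/((-I)))² = (-29 + 130*I)²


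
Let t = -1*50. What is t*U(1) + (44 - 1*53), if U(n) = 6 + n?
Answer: -359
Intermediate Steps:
t = -50
t*U(1) + (44 - 1*53) = -50*(6 + 1) + (44 - 1*53) = -50*7 + (44 - 53) = -350 - 9 = -359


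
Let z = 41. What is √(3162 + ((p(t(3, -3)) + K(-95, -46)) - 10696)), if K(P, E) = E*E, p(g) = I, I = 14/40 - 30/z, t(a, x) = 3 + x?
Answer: I*√910829965/410 ≈ 73.61*I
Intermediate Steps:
I = -313/820 (I = 14/40 - 30/41 = 14*(1/40) - 30*1/41 = 7/20 - 30/41 = -313/820 ≈ -0.38171)
p(g) = -313/820
K(P, E) = E²
√(3162 + ((p(t(3, -3)) + K(-95, -46)) - 10696)) = √(3162 + ((-313/820 + (-46)²) - 10696)) = √(3162 + ((-313/820 + 2116) - 10696)) = √(3162 + (1734807/820 - 10696)) = √(3162 - 7035913/820) = √(-4443073/820) = I*√910829965/410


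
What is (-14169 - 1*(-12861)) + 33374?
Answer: 32066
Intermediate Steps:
(-14169 - 1*(-12861)) + 33374 = (-14169 + 12861) + 33374 = -1308 + 33374 = 32066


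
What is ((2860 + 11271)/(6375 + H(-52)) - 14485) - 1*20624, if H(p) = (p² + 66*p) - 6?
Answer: -198035738/5641 ≈ -35107.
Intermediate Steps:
H(p) = -6 + p² + 66*p
((2860 + 11271)/(6375 + H(-52)) - 14485) - 1*20624 = ((2860 + 11271)/(6375 + (-6 + (-52)² + 66*(-52))) - 14485) - 1*20624 = (14131/(6375 + (-6 + 2704 - 3432)) - 14485) - 20624 = (14131/(6375 - 734) - 14485) - 20624 = (14131/5641 - 14485) - 20624 = -81695754/5641 - 20624 = -198035738/5641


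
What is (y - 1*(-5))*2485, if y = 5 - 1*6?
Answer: 9940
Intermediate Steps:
y = -1 (y = 5 - 6 = -1)
(y - 1*(-5))*2485 = (-1 - 1*(-5))*2485 = (-1 + 5)*2485 = 4*2485 = 9940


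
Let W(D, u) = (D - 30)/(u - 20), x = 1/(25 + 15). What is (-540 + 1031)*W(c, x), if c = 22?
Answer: 157120/799 ≈ 196.65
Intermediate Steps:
x = 1/40 ≈ 0.025000
W(D, u) = (-30 + D)/(-20 + u)
(-540 + 1031)*W(c, x) = (-540 + 1031)*((-30 + 22)/(-20 + 1/40)) = 491*(-8/(-799/40)) = 491*(-40/799*(-8)) = 491*(320/799) = 157120/799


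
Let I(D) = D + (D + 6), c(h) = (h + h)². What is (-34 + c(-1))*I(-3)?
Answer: 0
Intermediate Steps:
c(h) = 4*h² (c(h) = (2*h)² = 4*h²)
I(D) = 6 + 2*D (I(D) = D + (6 + D) = 6 + 2*D)
(-34 + c(-1))*I(-3) = (-34 + 4*(-1)²)*(6 + 2*(-3)) = (-34 + 4*1)*(6 - 6) = (-34 + 4)*0 = -30*0 = 0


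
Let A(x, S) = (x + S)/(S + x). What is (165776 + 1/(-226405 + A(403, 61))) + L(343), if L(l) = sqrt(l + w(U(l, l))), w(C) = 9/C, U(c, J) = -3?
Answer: 37532349503/226404 + 2*sqrt(85) ≈ 1.6579e+5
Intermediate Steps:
A(x, S) = 1 (A(x, S) = (S + x)/(S + x) = 1)
L(l) = sqrt(-3 + l) (L(l) = sqrt(l + 9/(-3)) = sqrt(l + 9*(-1/3)) = sqrt(l - 3) = sqrt(-3 + l))
(165776 + 1/(-226405 + A(403, 61))) + L(343) = (165776 + 1/(-226405 + 1)) + sqrt(-3 + 343) = (165776 + 1/(-226404)) + sqrt(340) = (165776 - 1/226404) + 2*sqrt(85) = 37532349503/226404 + 2*sqrt(85)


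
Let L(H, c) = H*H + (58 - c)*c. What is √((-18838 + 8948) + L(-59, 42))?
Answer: I*√5737 ≈ 75.743*I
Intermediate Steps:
L(H, c) = H² + c*(58 - c)
√((-18838 + 8948) + L(-59, 42)) = √((-18838 + 8948) + ((-59)² - 1*42² + 58*42)) = √(-9890 + (3481 - 1*1764 + 2436)) = √(-9890 + (3481 - 1764 + 2436)) = √(-9890 + 4153) = √(-5737) = I*√5737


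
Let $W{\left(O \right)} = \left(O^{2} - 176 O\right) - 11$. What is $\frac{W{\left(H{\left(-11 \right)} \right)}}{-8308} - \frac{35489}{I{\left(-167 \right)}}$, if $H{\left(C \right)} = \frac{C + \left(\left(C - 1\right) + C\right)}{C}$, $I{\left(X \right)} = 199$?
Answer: $- \frac{1150413621}{6453172} \approx -178.27$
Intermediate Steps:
$H{\left(C \right)} = \frac{-1 + 3 C}{C}$ ($H{\left(C \right)} = \frac{C + \left(\left(-1 + C\right) + C\right)}{C} = \frac{C + \left(-1 + 2 C\right)}{C} = \frac{-1 + 3 C}{C}$)
$W{\left(O \right)} = -11 + O^{2} - 176 O$
$\frac{W{\left(H{\left(-11 \right)} \right)}}{-8308} - \frac{35489}{I{\left(-167 \right)}} = \frac{-11 + \left(3 - \frac{1}{-11}\right)^{2} - 176 \left(3 - \frac{1}{-11}\right)}{-8308} - \frac{35489}{199} = \left(-11 + \left(3 - - \frac{1}{11}\right)^{2} - 176 \left(3 - - \frac{1}{11}\right)\right) \left(- \frac{1}{8308}\right) - \frac{35489}{199} = \left(-11 + \left(3 + \frac{1}{11}\right)^{2} - 176 \left(3 + \frac{1}{11}\right)\right) \left(- \frac{1}{8308}\right) - \frac{35489}{199} = \left(-11 + \left(\frac{34}{11}\right)^{2} - 544\right) \left(- \frac{1}{8308}\right) - \frac{35489}{199} = \left(-11 + \frac{1156}{121} - 544\right) \left(- \frac{1}{8308}\right) - \frac{35489}{199} = \left(- \frac{65999}{121}\right) \left(- \frac{1}{8308}\right) - \frac{35489}{199} = \frac{2129}{32428} - \frac{35489}{199} = - \frac{1150413621}{6453172}$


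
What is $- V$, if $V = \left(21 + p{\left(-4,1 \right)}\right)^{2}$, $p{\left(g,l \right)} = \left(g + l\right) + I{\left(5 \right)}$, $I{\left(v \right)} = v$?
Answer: $-529$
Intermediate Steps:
$p{\left(g,l \right)} = 5 + g + l$ ($p{\left(g,l \right)} = \left(g + l\right) + 5 = 5 + g + l$)
$V = 529$ ($V = \left(21 + \left(5 - 4 + 1\right)\right)^{2} = \left(21 + 2\right)^{2} = 23^{2} = 529$)
$- V = \left(-1\right) 529 = -529$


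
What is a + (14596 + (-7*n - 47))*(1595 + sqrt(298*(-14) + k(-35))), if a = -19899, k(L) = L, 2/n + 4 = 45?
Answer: 950593666/41 + 596495*I*sqrt(4207)/41 ≈ 2.3185e+7 + 9.4365e+5*I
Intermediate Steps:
n = 2/41 (n = 2/(-4 + 45) = 2/41 ≈ 0.048781)
a + (14596 + (-7*n - 47))*(1595 + sqrt(298*(-14) + k(-35))) = -19899 + (14596 + (-7*2/41 - 47))*(1595 + sqrt(298*(-14) - 35)) = -19899 + (14596 + (-14/41 - 47))*(1595 + sqrt(-4172 - 35)) = -19899 + (14596 - 1941/41)*(1595 + sqrt(-4207)) = -19899 + 596495*(1595 + I*sqrt(4207))/41 = -19899 + (951409525/41 + 596495*I*sqrt(4207)/41) = 950593666/41 + 596495*I*sqrt(4207)/41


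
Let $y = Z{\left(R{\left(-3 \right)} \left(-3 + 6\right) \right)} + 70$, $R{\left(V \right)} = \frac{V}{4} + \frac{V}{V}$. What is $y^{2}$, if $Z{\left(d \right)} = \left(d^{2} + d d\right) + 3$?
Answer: $\frac{351649}{64} \approx 5494.5$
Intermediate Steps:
$R{\left(V \right)} = 1 + \frac{V}{4}$ ($R{\left(V \right)} = V \frac{1}{4} + 1 = \frac{V}{4} + 1 = 1 + \frac{V}{4}$)
$Z{\left(d \right)} = 3 + 2 d^{2}$ ($Z{\left(d \right)} = \left(d^{2} + d^{2}\right) + 3 = 2 d^{2} + 3 = 3 + 2 d^{2}$)
$y = \frac{593}{8}$ ($y = \left(3 + 2 \left(\left(1 + \frac{1}{4} \left(-3\right)\right) \left(-3 + 6\right)\right)^{2}\right) + 70 = \left(3 + 2 \left(\left(1 - \frac{3}{4}\right) 3\right)^{2}\right) + 70 = \left(3 + 2 \left(\frac{1}{4} \cdot 3\right)^{2}\right) + 70 = \left(3 + 2 \left(\frac{3}{4}\right)^{2}\right) + 70 = \left(3 + 2 \cdot \frac{9}{16}\right) + 70 = \left(3 + \frac{9}{8}\right) + 70 = \frac{33}{8} + 70 = \frac{593}{8} \approx 74.125$)
$y^{2} = \left(\frac{593}{8}\right)^{2} = \frac{351649}{64}$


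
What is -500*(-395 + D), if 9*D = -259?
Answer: 1907000/9 ≈ 2.1189e+5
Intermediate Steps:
D = -259/9 (D = (1/9)*(-259) = -259/9 ≈ -28.778)
-500*(-395 + D) = -500*(-395 - 259/9) = -500*(-3814/9) = 1907000/9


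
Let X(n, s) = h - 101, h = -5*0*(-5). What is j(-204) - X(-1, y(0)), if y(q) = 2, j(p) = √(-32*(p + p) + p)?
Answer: 101 + 6*√357 ≈ 214.37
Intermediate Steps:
j(p) = 3*√7*√(-p) (j(p) = √(-64*p + p) = √(-63*p) = 3*√7*√(-p))
h = 0 (h = 0*(-5) = 0)
X(n, s) = -101 (X(n, s) = 0 - 101 = -101)
j(-204) - X(-1, y(0)) = 3*√7*√(-1*(-204)) - 1*(-101) = 3*√7*√204 + 101 = 3*√7*(2*√51) + 101 = 6*√357 + 101 = 101 + 6*√357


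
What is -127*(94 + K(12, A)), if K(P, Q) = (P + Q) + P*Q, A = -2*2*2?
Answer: -254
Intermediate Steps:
A = -8 (A = -4*2 = -8)
K(P, Q) = P + Q + P*Q
-127*(94 + K(12, A)) = -127*(94 + (12 - 8 + 12*(-8))) = -127*(94 + (12 - 8 - 96)) = -127*(94 - 92) = -127*2 = -254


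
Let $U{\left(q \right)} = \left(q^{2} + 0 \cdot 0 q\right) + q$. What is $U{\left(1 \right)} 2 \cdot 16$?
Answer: $64$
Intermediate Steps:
$U{\left(q \right)} = q + q^{2}$ ($U{\left(q \right)} = \left(q^{2} + 0 q\right) + q = \left(q^{2} + 0\right) + q = q^{2} + q = q + q^{2}$)
$U{\left(1 \right)} 2 \cdot 16 = 1 \left(1 + 1\right) 2 \cdot 16 = 1 \cdot 2 \cdot 2 \cdot 16 = 2 \cdot 2 \cdot 16 = 4 \cdot 16 = 64$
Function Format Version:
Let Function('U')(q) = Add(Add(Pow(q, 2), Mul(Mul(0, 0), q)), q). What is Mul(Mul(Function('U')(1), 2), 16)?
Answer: 64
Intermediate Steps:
Function('U')(q) = Add(q, Pow(q, 2)) (Function('U')(q) = Add(Add(Pow(q, 2), Mul(0, q)), q) = Add(Add(Pow(q, 2), 0), q) = Add(Pow(q, 2), q) = Add(q, Pow(q, 2)))
Mul(Mul(Function('U')(1), 2), 16) = Mul(Mul(Mul(1, Add(1, 1)), 2), 16) = Mul(Mul(Mul(1, 2), 2), 16) = Mul(Mul(2, 2), 16) = Mul(4, 16) = 64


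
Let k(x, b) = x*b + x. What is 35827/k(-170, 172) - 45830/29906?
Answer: -1209651281/439767730 ≈ -2.7507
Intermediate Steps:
k(x, b) = x + b*x (k(x, b) = b*x + x = x + b*x)
35827/k(-170, 172) - 45830/29906 = 35827/((-170*(1 + 172))) - 45830/29906 = 35827/((-170*173)) - 45830*1/29906 = 35827/(-29410) - 22915/14953 = 35827*(-1/29410) - 22915/14953 = -35827/29410 - 22915/14953 = -1209651281/439767730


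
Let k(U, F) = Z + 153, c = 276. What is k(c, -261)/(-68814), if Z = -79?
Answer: -37/34407 ≈ -0.0010754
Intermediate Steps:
k(U, F) = 74 (k(U, F) = -79 + 153 = 74)
k(c, -261)/(-68814) = 74/(-68814) = 74*(-1/68814) = -37/34407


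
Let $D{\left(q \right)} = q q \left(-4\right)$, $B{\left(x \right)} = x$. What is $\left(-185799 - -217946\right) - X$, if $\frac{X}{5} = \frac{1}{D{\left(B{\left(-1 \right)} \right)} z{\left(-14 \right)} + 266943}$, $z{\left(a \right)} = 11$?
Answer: $\frac{8580002148}{266899} \approx 32147.0$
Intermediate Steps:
$D{\left(q \right)} = - 4 q^{2}$ ($D{\left(q \right)} = q^{2} \left(-4\right) = - 4 q^{2}$)
$X = \frac{5}{266899}$ ($X = \frac{5}{- 4 \left(-1\right)^{2} \cdot 11 + 266943} = \frac{5}{\left(-4\right) 1 \cdot 11 + 266943} = \frac{5}{\left(-4\right) 11 + 266943} = \frac{5}{-44 + 266943} = \frac{5}{266899} \approx 1.8734 \cdot 10^{-5}$)
$\left(-185799 - -217946\right) - X = \left(-185799 - -217946\right) - \frac{5}{266899} = \left(-185799 + 217946\right) - \frac{5}{266899} = 32147 - \frac{5}{266899} = \frac{8580002148}{266899}$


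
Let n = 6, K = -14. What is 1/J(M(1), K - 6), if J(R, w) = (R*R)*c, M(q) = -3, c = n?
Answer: 1/54 ≈ 0.018519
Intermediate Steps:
c = 6
J(R, w) = 6*R² (J(R, w) = (R*R)*6 = R²*6 = 6*R²)
1/J(M(1), K - 6) = 1/(6*(-3)²) = 1/(6*9) = 1/54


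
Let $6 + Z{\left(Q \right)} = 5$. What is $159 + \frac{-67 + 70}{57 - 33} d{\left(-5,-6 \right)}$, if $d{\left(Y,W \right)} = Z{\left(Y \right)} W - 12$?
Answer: $\frac{633}{4} \approx 158.25$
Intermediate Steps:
$Z{\left(Q \right)} = -1$ ($Z{\left(Q \right)} = -6 + 5 = -1$)
$d{\left(Y,W \right)} = -12 - W$ ($d{\left(Y,W \right)} = - W - 12 = -12 - W$)
$159 + \frac{-67 + 70}{57 - 33} d{\left(-5,-6 \right)} = 159 + \frac{-67 + 70}{57 - 33} \left(-12 - -6\right) = 159 + \frac{3}{24} \left(-12 + 6\right) = 159 + 3 \cdot \frac{1}{24} \left(-6\right) = 159 + \frac{1}{8} \left(-6\right) = 159 - \frac{3}{4} = \frac{633}{4}$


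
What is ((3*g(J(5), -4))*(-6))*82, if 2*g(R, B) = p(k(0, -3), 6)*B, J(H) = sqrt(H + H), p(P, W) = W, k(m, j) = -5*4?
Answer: 17712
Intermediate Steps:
k(m, j) = -20
J(H) = sqrt(2)*sqrt(H) (J(H) = sqrt(2*H) = sqrt(2)*sqrt(H))
g(R, B) = 3*B (g(R, B) = (6*B)/2 = 3*B)
((3*g(J(5), -4))*(-6))*82 = ((3*(3*(-4)))*(-6))*82 = ((3*(-12))*(-6))*82 = -36*(-6)*82 = 216*82 = 17712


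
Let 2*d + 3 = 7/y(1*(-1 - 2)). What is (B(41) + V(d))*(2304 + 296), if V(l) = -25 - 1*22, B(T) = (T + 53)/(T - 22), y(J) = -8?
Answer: -2077400/19 ≈ -1.0934e+5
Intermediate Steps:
B(T) = (53 + T)/(-22 + T)
d = -31/16 (d = -3/2 + (7/(-8))/2 = -3/2 + (7*(-1/8))/2 = -3/2 + (1/2)*(-7/8) = -3/2 - 7/16 = -31/16 ≈ -1.9375)
V(l) = -47 (V(l) = -25 - 22 = -47)
(B(41) + V(d))*(2304 + 296) = ((53 + 41)/(-22 + 41) - 47)*(2304 + 296) = (94/19 - 47)*2600 = -799/19*2600 = -2077400/19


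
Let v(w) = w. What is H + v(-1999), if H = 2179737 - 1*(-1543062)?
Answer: 3720800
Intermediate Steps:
H = 3722799 (H = 2179737 + 1543062 = 3722799)
H + v(-1999) = 3722799 - 1999 = 3720800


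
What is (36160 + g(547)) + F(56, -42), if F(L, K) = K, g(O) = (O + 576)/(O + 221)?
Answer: 27739747/768 ≈ 36119.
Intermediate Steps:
g(O) = (576 + O)/(221 + O)
(36160 + g(547)) + F(56, -42) = (36160 + (576 + 547)/(221 + 547)) - 42 = (36160 + 1123/768) - 42 = 27772003/768 - 42 = 27739747/768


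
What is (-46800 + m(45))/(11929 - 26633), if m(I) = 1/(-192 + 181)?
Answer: 514801/161744 ≈ 3.1828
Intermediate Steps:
m(I) = -1/11 (m(I) = 1/(-11) = -1/11)
(-46800 + m(45))/(11929 - 26633) = (-46800 - 1/11)/(11929 - 26633) = -514801/11/(-14704) = -514801/11*(-1/14704) = 514801/161744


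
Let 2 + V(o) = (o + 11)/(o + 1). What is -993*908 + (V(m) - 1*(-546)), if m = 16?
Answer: -15318673/17 ≈ -9.0110e+5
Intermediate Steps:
V(o) = -2 + (11 + o)/(1 + o) (V(o) = -2 + (o + 11)/(o + 1) = -2 + (11 + o)/(1 + o))
-993*908 + (V(m) - 1*(-546)) = -993*908 + ((9 - 1*16)/(1 + 16) - 1*(-546)) = -901644 + ((9 - 16)/17 + 546) = -901644 + ((1/17)*(-7) + 546) = -901644 + (-7/17 + 546) = -901644 + 9275/17 = -15318673/17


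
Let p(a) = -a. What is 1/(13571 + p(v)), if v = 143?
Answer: 1/13428 ≈ 7.4471e-5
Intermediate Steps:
1/(13571 + p(v)) = 1/(13571 - 1*143) = 1/(13571 - 143) = 1/13428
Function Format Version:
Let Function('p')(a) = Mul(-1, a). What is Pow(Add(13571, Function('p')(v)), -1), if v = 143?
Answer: Rational(1, 13428) ≈ 7.4471e-5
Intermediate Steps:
Pow(Add(13571, Function('p')(v)), -1) = Pow(Add(13571, Mul(-1, 143)), -1) = Pow(Add(13571, -143), -1) = Pow(13428, -1) = Rational(1, 13428)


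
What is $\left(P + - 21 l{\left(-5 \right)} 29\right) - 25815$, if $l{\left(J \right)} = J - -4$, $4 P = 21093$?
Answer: $- \frac{79731}{4} \approx -19933.0$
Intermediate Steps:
$P = \frac{21093}{4}$ ($P = \frac{1}{4} \cdot 21093 = \frac{21093}{4} \approx 5273.3$)
$l{\left(J \right)} = 4 + J$ ($l{\left(J \right)} = J + 4 = 4 + J$)
$\left(P + - 21 l{\left(-5 \right)} 29\right) - 25815 = \left(\frac{21093}{4} + - 21 \left(4 - 5\right) 29\right) - 25815 = \left(\frac{21093}{4} + \left(-21\right) \left(-1\right) 29\right) - 25815 = \left(\frac{21093}{4} + 21 \cdot 29\right) - 25815 = \left(\frac{21093}{4} + 609\right) - 25815 = \frac{23529}{4} - 25815 = - \frac{79731}{4}$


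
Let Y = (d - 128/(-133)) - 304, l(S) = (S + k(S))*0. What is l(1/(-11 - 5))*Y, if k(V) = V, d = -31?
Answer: 0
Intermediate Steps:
l(S) = 0 (l(S) = (S + S)*0 = (2*S)*0 = 0)
Y = -44427/133 (Y = (-31 - 128/(-133)) - 304 = (-31 - 128*(-1)/133) - 304 = (-31 - 1*(-128/133)) - 304 = (-31 + 128/133) - 304 = -3995/133 - 304 = -44427/133 ≈ -334.04)
l(1/(-11 - 5))*Y = 0*(-44427/133) = 0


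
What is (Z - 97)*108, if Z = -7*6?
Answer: -15012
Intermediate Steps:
Z = -42
(Z - 97)*108 = (-42 - 97)*108 = -139*108 = -15012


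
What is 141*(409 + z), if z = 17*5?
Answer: 69654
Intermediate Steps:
z = 85
141*(409 + z) = 141*(409 + 85) = 141*494 = 69654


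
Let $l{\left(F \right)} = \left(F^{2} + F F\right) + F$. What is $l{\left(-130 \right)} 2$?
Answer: $67340$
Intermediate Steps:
$l{\left(F \right)} = F + 2 F^{2}$ ($l{\left(F \right)} = \left(F^{2} + F^{2}\right) + F = 2 F^{2} + F = F + 2 F^{2}$)
$l{\left(-130 \right)} 2 = - 130 \left(1 + 2 \left(-130\right)\right) 2 = - 130 \left(1 - 260\right) 2 = \left(-130\right) \left(-259\right) 2 = 33670 \cdot 2 = 67340$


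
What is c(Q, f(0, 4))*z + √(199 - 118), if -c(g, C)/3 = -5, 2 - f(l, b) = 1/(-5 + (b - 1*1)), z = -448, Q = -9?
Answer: -6711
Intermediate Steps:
f(l, b) = 2 - 1/(-6 + b) (f(l, b) = 2 - 1/(-5 + (b - 1*1)) = 2 - 1/(-5 + (b - 1)) = 2 - 1/(-5 + (-1 + b)) = 2 - 1/(-6 + b))
c(g, C) = 15 (c(g, C) = -3*(-5) = 15)
c(Q, f(0, 4))*z + √(199 - 118) = 15*(-448) + √(199 - 118) = -6720 + √81 = -6720 + 9 = -6711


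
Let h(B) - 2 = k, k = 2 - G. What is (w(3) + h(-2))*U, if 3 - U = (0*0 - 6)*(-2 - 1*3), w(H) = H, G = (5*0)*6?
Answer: -189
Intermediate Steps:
G = 0 (G = 0*6 = 0)
k = 2 (k = 2 - 1*0 = 2 + 0 = 2)
h(B) = 4 (h(B) = 2 + 2 = 4)
U = -27 (U = 3 - (0*0 - 6)*(-2 - 1*3) = 3 - (0 - 6)*(-2 - 3) = 3 - (-6)*(-5) = 3 - 1*30 = 3 - 30 = -27)
(w(3) + h(-2))*U = (3 + 4)*(-27) = 7*(-27) = -189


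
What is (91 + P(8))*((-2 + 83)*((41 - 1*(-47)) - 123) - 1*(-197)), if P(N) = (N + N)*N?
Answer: -577722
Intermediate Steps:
P(N) = 2*N**2 (P(N) = (2*N)*N = 2*N**2)
(91 + P(8))*((-2 + 83)*((41 - 1*(-47)) - 123) - 1*(-197)) = (91 + 2*8**2)*((-2 + 83)*((41 - 1*(-47)) - 123) - 1*(-197)) = (91 + 2*64)*(81*((41 + 47) - 123) + 197) = (91 + 128)*(81*(88 - 123) + 197) = 219*(81*(-35) + 197) = 219*(-2835 + 197) = 219*(-2638) = -577722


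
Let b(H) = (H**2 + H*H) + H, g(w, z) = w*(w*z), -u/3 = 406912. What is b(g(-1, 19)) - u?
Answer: 1221477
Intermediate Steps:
u = -1220736 (u = -3*406912 = -1220736)
g(w, z) = z*w**2
b(H) = H + 2*H**2 (b(H) = (H**2 + H**2) + H = 2*H**2 + H = H + 2*H**2)
b(g(-1, 19)) - u = (19*(-1)**2)*(1 + 2*(19*(-1)**2)) - 1*(-1220736) = (19*1)*(1 + 2*(19*1)) + 1220736 = 19*(1 + 2*19) + 1220736 = 19*(1 + 38) + 1220736 = 19*39 + 1220736 = 741 + 1220736 = 1221477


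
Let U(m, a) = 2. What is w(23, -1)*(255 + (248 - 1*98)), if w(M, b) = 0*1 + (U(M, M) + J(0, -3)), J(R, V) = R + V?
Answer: -405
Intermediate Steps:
w(M, b) = -1 (w(M, b) = 0*1 + (2 + (0 - 3)) = 0 + (2 - 3) = 0 - 1 = -1)
w(23, -1)*(255 + (248 - 1*98)) = -(255 + (248 - 1*98)) = -(255 + (248 - 98)) = -(255 + 150) = -1*405 = -405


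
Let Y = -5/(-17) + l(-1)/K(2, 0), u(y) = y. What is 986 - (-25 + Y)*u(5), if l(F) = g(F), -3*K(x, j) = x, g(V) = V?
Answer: 37469/34 ≈ 1102.0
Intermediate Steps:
K(x, j) = -x/3
l(F) = F
Y = 61/34 (Y = -5/(-17) - 1/((-1/3*2)) = -5*(-1/17) - 1/(-2/3) = 5/17 - 1*(-3/2) = 5/17 + 3/2 = 61/34 ≈ 1.7941)
986 - (-25 + Y)*u(5) = 986 - (-25 + 61/34)*5 = 986 - (-789)*5/34 = 986 - 1*(-3945/34) = 986 + 3945/34 = 37469/34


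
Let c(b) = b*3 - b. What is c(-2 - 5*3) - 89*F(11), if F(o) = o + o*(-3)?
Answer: 1924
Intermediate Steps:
c(b) = 2*b (c(b) = 3*b - b = 2*b)
F(o) = -2*o (F(o) = o - 3*o = -2*o)
c(-2 - 5*3) - 89*F(11) = 2*(-2 - 5*3) - (-178)*11 = 2*(-2 - 15) - 89*(-22) = 2*(-17) + 1958 = -34 + 1958 = 1924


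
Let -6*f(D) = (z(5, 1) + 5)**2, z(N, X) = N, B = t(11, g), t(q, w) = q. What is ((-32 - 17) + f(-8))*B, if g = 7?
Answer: -2167/3 ≈ -722.33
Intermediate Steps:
B = 11
f(D) = -50/3 (f(D) = -(5 + 5)**2/6 = -1/6*10**2 = -1/6*100 = -50/3)
((-32 - 17) + f(-8))*B = ((-32 - 17) - 50/3)*11 = (-49 - 50/3)*11 = -197/3*11 = -2167/3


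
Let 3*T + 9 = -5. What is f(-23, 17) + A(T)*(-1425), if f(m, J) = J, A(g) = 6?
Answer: -8533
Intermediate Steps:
T = -14/3 (T = -3 + (⅓)*(-5) = -3 - 5/3 = -14/3 ≈ -4.6667)
f(-23, 17) + A(T)*(-1425) = 17 + 6*(-1425) = 17 - 8550 = -8533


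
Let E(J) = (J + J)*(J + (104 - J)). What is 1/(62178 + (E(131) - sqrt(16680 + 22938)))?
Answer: 44713/3998484929 + 3*sqrt(4402)/7996969858 ≈ 1.1207e-5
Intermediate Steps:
E(J) = 208*J (E(J) = (2*J)*104 = 208*J)
1/(62178 + (E(131) - sqrt(16680 + 22938))) = 1/(62178 + (208*131 - sqrt(16680 + 22938))) = 1/(62178 + (27248 - sqrt(39618))) = 1/(62178 + (27248 - 3*sqrt(4402))) = 1/(89426 - 3*sqrt(4402))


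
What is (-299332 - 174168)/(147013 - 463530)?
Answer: 473500/316517 ≈ 1.4960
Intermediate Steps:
(-299332 - 174168)/(147013 - 463530) = -473500/(-316517) = -473500*(-1/316517) = 473500/316517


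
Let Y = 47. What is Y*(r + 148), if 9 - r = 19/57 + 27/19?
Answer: 415903/57 ≈ 7296.5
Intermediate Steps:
r = 413/57 (r = 9 - (19/57 + 27/19) = 9 - (19*(1/57) + 27*(1/19)) = 9 - (⅓ + 27/19) = 9 - 1*100/57 = 9 - 100/57 = 413/57 ≈ 7.2456)
Y*(r + 148) = 47*(413/57 + 148) = 47*(8849/57) = 415903/57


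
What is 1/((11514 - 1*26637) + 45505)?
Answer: 1/30382 ≈ 3.2914e-5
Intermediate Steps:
1/((11514 - 1*26637) + 45505) = 1/((11514 - 26637) + 45505) = 1/(-15123 + 45505) = 1/30382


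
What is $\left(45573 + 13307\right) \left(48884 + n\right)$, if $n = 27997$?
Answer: $4526753280$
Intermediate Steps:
$\left(45573 + 13307\right) \left(48884 + n\right) = \left(45573 + 13307\right) \left(48884 + 27997\right) = 58880 \cdot 76881 = 4526753280$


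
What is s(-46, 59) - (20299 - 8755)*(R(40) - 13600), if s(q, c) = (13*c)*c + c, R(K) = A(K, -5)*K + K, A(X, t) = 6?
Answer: 153811392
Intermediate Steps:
R(K) = 7*K (R(K) = 6*K + K = 7*K)
s(q, c) = c + 13*c² (s(q, c) = 13*c² + c = c + 13*c²)
s(-46, 59) - (20299 - 8755)*(R(40) - 13600) = 59*(1 + 13*59) - (20299 - 8755)*(7*40 - 13600) = 59*(1 + 767) - 11544*(280 - 13600) = 59*768 - 11544*(-13320) = 45312 - 1*(-153766080) = 45312 + 153766080 = 153811392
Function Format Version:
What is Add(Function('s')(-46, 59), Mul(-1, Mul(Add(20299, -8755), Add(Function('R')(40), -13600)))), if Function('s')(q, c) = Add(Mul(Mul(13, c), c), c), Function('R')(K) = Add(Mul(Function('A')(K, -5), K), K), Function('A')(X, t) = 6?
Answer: 153811392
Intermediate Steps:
Function('R')(K) = Mul(7, K) (Function('R')(K) = Add(Mul(6, K), K) = Mul(7, K))
Function('s')(q, c) = Add(c, Mul(13, Pow(c, 2))) (Function('s')(q, c) = Add(Mul(13, Pow(c, 2)), c) = Add(c, Mul(13, Pow(c, 2))))
Add(Function('s')(-46, 59), Mul(-1, Mul(Add(20299, -8755), Add(Function('R')(40), -13600)))) = Add(Mul(59, Add(1, Mul(13, 59))), Mul(-1, Mul(Add(20299, -8755), Add(Mul(7, 40), -13600)))) = Add(Mul(59, Add(1, 767)), Mul(-1, Mul(11544, Add(280, -13600)))) = Add(Mul(59, 768), Mul(-1, Mul(11544, -13320))) = Add(45312, Mul(-1, -153766080)) = Add(45312, 153766080) = 153811392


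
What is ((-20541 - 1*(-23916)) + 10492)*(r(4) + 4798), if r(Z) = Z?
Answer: 66589334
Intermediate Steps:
((-20541 - 1*(-23916)) + 10492)*(r(4) + 4798) = ((-20541 - 1*(-23916)) + 10492)*(4 + 4798) = ((-20541 + 23916) + 10492)*4802 = (3375 + 10492)*4802 = 13867*4802 = 66589334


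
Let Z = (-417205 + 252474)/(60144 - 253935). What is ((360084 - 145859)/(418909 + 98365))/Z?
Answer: 41514876975/85211063294 ≈ 0.48720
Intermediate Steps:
Z = 164731/193791 (Z = -164731/(-193791) = -164731*(-1/193791) = 164731/193791 ≈ 0.85004)
((360084 - 145859)/(418909 + 98365))/Z = ((360084 - 145859)/(418909 + 98365))/(164731/193791) = (214225/517274)*(193791/164731) = 41514876975/85211063294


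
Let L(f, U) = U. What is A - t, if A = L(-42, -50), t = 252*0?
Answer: -50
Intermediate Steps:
t = 0
A = -50
A - t = -50 - 1*0 = -50 + 0 = -50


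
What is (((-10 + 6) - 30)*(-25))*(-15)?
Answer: -12750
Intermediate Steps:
(((-10 + 6) - 30)*(-25))*(-15) = ((-4 - 30)*(-25))*(-15) = -34*(-25)*(-15) = 850*(-15) = -12750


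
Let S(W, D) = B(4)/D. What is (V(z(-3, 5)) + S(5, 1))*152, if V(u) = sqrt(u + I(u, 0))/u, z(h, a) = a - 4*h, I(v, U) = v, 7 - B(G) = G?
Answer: 456 + 152*sqrt(34)/17 ≈ 508.14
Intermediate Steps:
B(G) = 7 - G
S(W, D) = 3/D (S(W, D) = (7 - 1*4)/D = (7 - 4)/D = 3/D)
V(u) = sqrt(2)/sqrt(u) (V(u) = sqrt(u + u)/u = sqrt(2*u)/u = (sqrt(2)*sqrt(u))/u = sqrt(2)/sqrt(u))
(V(z(-3, 5)) + S(5, 1))*152 = (sqrt(2)/sqrt(5 - 4*(-3)) + 3/1)*152 = (sqrt(2)/sqrt(5 + 12) + 3*1)*152 = (sqrt(2)/sqrt(17) + 3)*152 = (sqrt(2)*(sqrt(17)/17) + 3)*152 = (sqrt(34)/17 + 3)*152 = (3 + sqrt(34)/17)*152 = 456 + 152*sqrt(34)/17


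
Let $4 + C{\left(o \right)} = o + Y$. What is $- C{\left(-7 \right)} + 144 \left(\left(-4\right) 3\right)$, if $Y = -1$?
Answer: $-1716$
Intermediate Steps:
$C{\left(o \right)} = -5 + o$ ($C{\left(o \right)} = -4 + \left(o - 1\right) = -4 + \left(-1 + o\right) = -5 + o$)
$- C{\left(-7 \right)} + 144 \left(\left(-4\right) 3\right) = - (-5 - 7) + 144 \left(\left(-4\right) 3\right) = \left(-1\right) \left(-12\right) + 144 \left(-12\right) = 12 - 1728 = -1716$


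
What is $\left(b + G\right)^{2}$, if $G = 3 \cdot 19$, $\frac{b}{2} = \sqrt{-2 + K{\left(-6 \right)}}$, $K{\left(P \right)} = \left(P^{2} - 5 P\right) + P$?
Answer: $3481 + 228 \sqrt{58} \approx 5217.4$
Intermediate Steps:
$K{\left(P \right)} = P^{2} - 4 P$
$b = 2 \sqrt{58}$ ($b = 2 \sqrt{-2 - 6 \left(-4 - 6\right)} = 2 \sqrt{-2 - -60} = 2 \sqrt{-2 + 60} = 2 \sqrt{58} \approx 15.232$)
$G = 57$
$\left(b + G\right)^{2} = \left(2 \sqrt{58} + 57\right)^{2} = \left(57 + 2 \sqrt{58}\right)^{2}$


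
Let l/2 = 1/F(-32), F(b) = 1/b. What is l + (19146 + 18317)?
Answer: 37399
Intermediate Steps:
l = -64 (l = 2/(1/(-32)) = 2/(-1/32) = 2*(-32) = -64)
l + (19146 + 18317) = -64 + (19146 + 18317) = -64 + 37463 = 37399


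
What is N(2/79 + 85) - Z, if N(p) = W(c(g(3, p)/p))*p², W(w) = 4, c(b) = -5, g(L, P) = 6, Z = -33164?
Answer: 387448880/6241 ≈ 62081.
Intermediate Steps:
N(p) = 4*p²
N(2/79 + 85) - Z = 4*(2/79 + 85)² - 1*(-33164) = 4*(2*(1/79) + 85)² + 33164 = 4*(2/79 + 85)² + 33164 = 4*(6717/79)² + 33164 = 4*(45118089/6241) + 33164 = 180472356/6241 + 33164 = 387448880/6241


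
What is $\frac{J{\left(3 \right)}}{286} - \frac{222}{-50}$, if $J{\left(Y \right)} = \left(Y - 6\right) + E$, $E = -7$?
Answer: $\frac{15748}{3575} \approx 4.405$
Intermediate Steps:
$J{\left(Y \right)} = -13 + Y$ ($J{\left(Y \right)} = \left(Y - 6\right) - 7 = \left(-6 + Y\right) - 7 = -13 + Y$)
$\frac{J{\left(3 \right)}}{286} - \frac{222}{-50} = \frac{-13 + 3}{286} - \frac{222}{-50} = \left(-10\right) \frac{1}{286} - - \frac{111}{25} = - \frac{5}{143} + \frac{111}{25} = \frac{15748}{3575}$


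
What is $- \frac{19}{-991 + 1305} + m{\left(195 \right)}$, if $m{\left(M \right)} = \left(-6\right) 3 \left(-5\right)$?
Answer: $\frac{28241}{314} \approx 89.939$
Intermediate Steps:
$m{\left(M \right)} = 90$ ($m{\left(M \right)} = \left(-18\right) \left(-5\right) = 90$)
$- \frac{19}{-991 + 1305} + m{\left(195 \right)} = - \frac{19}{-991 + 1305} + 90 = - \frac{19}{314} + 90 = \frac{28241}{314}$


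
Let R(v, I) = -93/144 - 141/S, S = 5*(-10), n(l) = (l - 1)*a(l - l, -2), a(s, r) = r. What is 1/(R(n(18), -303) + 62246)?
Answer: 1200/74697809 ≈ 1.6065e-5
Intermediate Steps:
n(l) = 2 - 2*l (n(l) = (l - 1)*(-2) = (-1 + l)*(-2) = 2 - 2*l)
S = -50
R(v, I) = 2609/1200 (R(v, I) = -93/144 - 141/(-50) = -93*1/144 - 141*(-1/50) = -31/48 + 141/50 = 2609/1200)
1/(R(n(18), -303) + 62246) = 1/(2609/1200 + 62246) = 1/(74697809/1200) = 1200/74697809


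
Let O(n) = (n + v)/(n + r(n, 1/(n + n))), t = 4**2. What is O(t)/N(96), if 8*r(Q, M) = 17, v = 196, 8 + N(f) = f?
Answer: 212/1595 ≈ 0.13292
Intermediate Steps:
N(f) = -8 + f
t = 16
r(Q, M) = 17/8 (r(Q, M) = (1/8)*17 = 17/8)
O(n) = (196 + n)/(17/8 + n) (O(n) = (n + 196)/(n + 17/8) = (196 + n)/(17/8 + n))
O(t)/N(96) = (8*(196 + 16)/(17 + 8*16))/(-8 + 96) = (8*212/(17 + 128))/88 = (8*212/145)*(1/88) = (8*(1/145)*212)*(1/88) = (1696/145)*(1/88) = 212/1595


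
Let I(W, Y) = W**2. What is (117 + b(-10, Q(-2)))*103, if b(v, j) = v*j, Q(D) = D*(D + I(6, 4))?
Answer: 82091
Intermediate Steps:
Q(D) = D*(36 + D) (Q(D) = D*(D + 6**2) = D*(D + 36) = D*(36 + D))
b(v, j) = j*v
(117 + b(-10, Q(-2)))*103 = (117 - 2*(36 - 2)*(-10))*103 = (117 - 2*34*(-10))*103 = (117 - 68*(-10))*103 = (117 + 680)*103 = 797*103 = 82091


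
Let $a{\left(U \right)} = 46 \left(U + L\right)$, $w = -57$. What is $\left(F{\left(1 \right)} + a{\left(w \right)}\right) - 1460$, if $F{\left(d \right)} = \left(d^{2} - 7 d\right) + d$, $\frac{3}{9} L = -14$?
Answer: $-6019$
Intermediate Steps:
$L = -42$ ($L = 3 \left(-14\right) = -42$)
$a{\left(U \right)} = -1932 + 46 U$ ($a{\left(U \right)} = 46 \left(U - 42\right) = 46 \left(-42 + U\right) = -1932 + 46 U$)
$F{\left(d \right)} = d^{2} - 6 d$
$\left(F{\left(1 \right)} + a{\left(w \right)}\right) - 1460 = \left(1 \left(-6 + 1\right) + \left(-1932 + 46 \left(-57\right)\right)\right) - 1460 = \left(1 \left(-5\right) - 4554\right) - 1460 = \left(-5 - 4554\right) - 1460 = -4559 - 1460 = -6019$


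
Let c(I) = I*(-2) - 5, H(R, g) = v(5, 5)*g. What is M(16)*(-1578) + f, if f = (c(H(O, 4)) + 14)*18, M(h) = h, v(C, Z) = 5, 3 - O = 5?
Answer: -25806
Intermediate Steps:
O = -2 (O = 3 - 1*5 = 3 - 5 = -2)
H(R, g) = 5*g
c(I) = -5 - 2*I (c(I) = -2*I - 5 = -5 - 2*I)
f = -558 (f = ((-5 - 10*4) + 14)*18 = ((-5 - 2*20) + 14)*18 = ((-5 - 40) + 14)*18 = (-45 + 14)*18 = -31*18 = -558)
M(16)*(-1578) + f = 16*(-1578) - 558 = -25248 - 558 = -25806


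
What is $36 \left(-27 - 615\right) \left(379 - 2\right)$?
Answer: $-8713224$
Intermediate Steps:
$36 \left(-27 - 615\right) \left(379 - 2\right) = 36 \left(\left(-642\right) 377\right) = 36 \left(-242034\right) = -8713224$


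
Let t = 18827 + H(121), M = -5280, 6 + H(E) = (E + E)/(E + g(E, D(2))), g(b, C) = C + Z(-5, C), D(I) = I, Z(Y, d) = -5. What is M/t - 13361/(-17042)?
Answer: 5414357/10753502 ≈ 0.50350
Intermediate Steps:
g(b, C) = -5 + C (g(b, C) = C - 5 = -5 + C)
H(E) = -6 + 2*E/(-3 + E) (H(E) = -6 + (E + E)/(E + (-5 + 2)) = -6 + (2*E)/(E - 3) = -6 + (2*E)/(-3 + E) = -6 + 2*E/(-3 + E))
t = 1110560/59 (t = 18827 + 2*(9 - 2*121)/(-3 + 121) = 18827 + 2*(9 - 242)/118 = 18827 + 2*(1/118)*(-233) = 18827 - 233/59 = 1110560/59 ≈ 18823.)
M/t - 13361/(-17042) = -5280/1110560/59 - 13361/(-17042) = -5280*59/1110560 - 13361*(-1/17042) = -177/631 + 13361/17042 = 5414357/10753502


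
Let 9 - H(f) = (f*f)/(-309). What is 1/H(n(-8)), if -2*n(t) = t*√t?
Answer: 309/2653 ≈ 0.11647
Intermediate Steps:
n(t) = -t^(3/2)/2 (n(t) = -t*√t/2 = -t^(3/2)/2)
H(f) = 9 + f²/309 (H(f) = 9 - f*f/(-309) = 9 - f²*(-1)/309 = 9 - (-1)*f²/309 = 9 + f²/309)
1/H(n(-8)) = 1/(9 + (-(-8)*I*√2)²/309) = 1/(9 + (8*I*√2)²/309) = 1/(9 + (1/309)*(-128)) = 1/(9 - 128/309) = 1/(2653/309) = 309/2653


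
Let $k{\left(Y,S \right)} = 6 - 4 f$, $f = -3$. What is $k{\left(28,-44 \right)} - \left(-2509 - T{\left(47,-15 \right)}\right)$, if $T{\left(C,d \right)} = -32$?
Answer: $2495$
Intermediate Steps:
$k{\left(Y,S \right)} = 18$ ($k{\left(Y,S \right)} = 6 - -12 = 6 + 12 = 18$)
$k{\left(28,-44 \right)} - \left(-2509 - T{\left(47,-15 \right)}\right) = 18 - \left(-2509 - -32\right) = 18 - \left(-2509 + 32\right) = 18 - -2477 = 18 + 2477 = 2495$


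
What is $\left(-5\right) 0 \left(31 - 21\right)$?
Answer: $0$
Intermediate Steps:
$\left(-5\right) 0 \left(31 - 21\right) = 0 \cdot 10 = 0$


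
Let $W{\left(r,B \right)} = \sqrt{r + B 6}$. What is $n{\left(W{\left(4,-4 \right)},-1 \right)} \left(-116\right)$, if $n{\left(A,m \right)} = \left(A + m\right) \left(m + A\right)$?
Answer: $2204 + 464 i \sqrt{5} \approx 2204.0 + 1037.5 i$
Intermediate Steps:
$W{\left(r,B \right)} = \sqrt{r + 6 B}$
$n{\left(A,m \right)} = \left(A + m\right)^{2}$ ($n{\left(A,m \right)} = \left(A + m\right) \left(A + m\right) = \left(A + m\right)^{2}$)
$n{\left(W{\left(4,-4 \right)},-1 \right)} \left(-116\right) = \left(\sqrt{4 + 6 \left(-4\right)} - 1\right)^{2} \left(-116\right) = \left(\sqrt{4 - 24} - 1\right)^{2} \left(-116\right) = \left(\sqrt{-20} - 1\right)^{2} \left(-116\right) = \left(2 i \sqrt{5} - 1\right)^{2} \left(-116\right) = \left(-1 + 2 i \sqrt{5}\right)^{2} \left(-116\right) = - 116 \left(-1 + 2 i \sqrt{5}\right)^{2}$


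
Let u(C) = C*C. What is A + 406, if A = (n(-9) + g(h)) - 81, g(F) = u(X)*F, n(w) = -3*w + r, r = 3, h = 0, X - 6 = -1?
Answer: 355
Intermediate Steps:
X = 5 (X = 6 - 1 = 5)
n(w) = 3 - 3*w (n(w) = -3*w + 3 = 3 - 3*w)
u(C) = C²
g(F) = 25*F (g(F) = 5²*F = 25*F)
A = -51 (A = ((3 - 3*(-9)) + 25*0) - 81 = ((3 + 27) + 0) - 81 = (30 + 0) - 81 = 30 - 81 = -51)
A + 406 = -51 + 406 = 355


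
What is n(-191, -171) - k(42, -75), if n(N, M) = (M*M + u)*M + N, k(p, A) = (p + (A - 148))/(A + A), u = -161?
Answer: -745930831/150 ≈ -4.9729e+6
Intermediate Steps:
k(p, A) = (-148 + A + p)/(2*A) (k(p, A) = (p + (-148 + A))/((2*A)) = (-148 + A + p)*(1/(2*A)) = (-148 + A + p)/(2*A))
n(N, M) = N + M*(-161 + M²) (n(N, M) = (M*M - 161)*M + N = (M² - 161)*M + N = (-161 + M²)*M + N = M*(-161 + M²) + N = N + M*(-161 + M²))
n(-191, -171) - k(42, -75) = (-191 + (-171)³ - 161*(-171)) - (-148 - 75 + 42)/(2*(-75)) = (-191 - 5000211 + 27531) - (-1)*(-181)/(2*75) = -4972871 - 1*181/150 = -4972871 - 181/150 = -745930831/150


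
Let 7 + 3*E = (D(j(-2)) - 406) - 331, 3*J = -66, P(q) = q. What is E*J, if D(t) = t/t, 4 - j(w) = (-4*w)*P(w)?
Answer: 16346/3 ≈ 5448.7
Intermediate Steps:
J = -22 (J = (1/3)*(-66) = -22)
j(w) = 4 + 4*w**2 (j(w) = 4 - (-4*w)*w = 4 - (-4)*w**2 = 4 + 4*w**2)
D(t) = 1
E = -743/3 (E = -7/3 + ((1 - 406) - 331)/3 = -7/3 + (-405 - 331)/3 = -7/3 + (1/3)*(-736) = -7/3 - 736/3 = -743/3 ≈ -247.67)
E*J = -743/3*(-22) = 16346/3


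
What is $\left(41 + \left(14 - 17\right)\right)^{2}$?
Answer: $1444$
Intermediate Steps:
$\left(41 + \left(14 - 17\right)\right)^{2} = \left(41 - 3\right)^{2} = 38^{2} = 1444$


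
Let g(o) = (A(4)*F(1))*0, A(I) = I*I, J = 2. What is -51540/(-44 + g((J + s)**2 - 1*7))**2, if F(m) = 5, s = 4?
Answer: -12885/484 ≈ -26.622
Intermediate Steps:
A(I) = I**2
g(o) = 0 (g(o) = (4**2*5)*0 = (16*5)*0 = 80*0 = 0)
-51540/(-44 + g((J + s)**2 - 1*7))**2 = -51540/(-44 + 0)**2 = -51540/((-44)**2) = -51540/1936 = -51540*1/1936 = -12885/484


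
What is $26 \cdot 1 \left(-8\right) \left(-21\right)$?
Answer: $4368$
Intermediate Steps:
$26 \cdot 1 \left(-8\right) \left(-21\right) = 26 \left(-8\right) \left(-21\right) = \left(-208\right) \left(-21\right) = 4368$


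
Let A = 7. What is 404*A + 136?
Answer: 2964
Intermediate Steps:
404*A + 136 = 404*7 + 136 = 2828 + 136 = 2964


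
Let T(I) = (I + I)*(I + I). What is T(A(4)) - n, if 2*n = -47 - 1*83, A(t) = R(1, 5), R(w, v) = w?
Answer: 69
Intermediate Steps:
A(t) = 1
T(I) = 4*I² (T(I) = (2*I)*(2*I) = 4*I²)
n = -65 (n = (-47 - 1*83)/2 = (-47 - 83)/2 = (½)*(-130) = -65)
T(A(4)) - n = 4*1² - 1*(-65) = 4*1 + 65 = 4 + 65 = 69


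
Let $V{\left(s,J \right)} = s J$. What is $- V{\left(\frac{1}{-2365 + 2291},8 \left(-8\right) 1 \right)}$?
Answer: $- \frac{32}{37} \approx -0.86486$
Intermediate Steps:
$V{\left(s,J \right)} = J s$
$- V{\left(\frac{1}{-2365 + 2291},8 \left(-8\right) 1 \right)} = - \frac{8 \left(-8\right) 1}{-2365 + 2291} = - \frac{\left(-64\right) 1}{-74} = - \frac{\left(-64\right) \left(-1\right)}{74} = \left(-1\right) \frac{32}{37} = - \frac{32}{37}$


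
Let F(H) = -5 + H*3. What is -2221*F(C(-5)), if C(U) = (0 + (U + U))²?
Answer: -655195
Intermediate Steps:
C(U) = 4*U² (C(U) = (0 + 2*U)² = (2*U)² = 4*U²)
F(H) = -5 + 3*H
-2221*F(C(-5)) = -2221*(-5 + 3*(4*(-5)²)) = -2221*(-5 + 3*(4*25)) = -2221*(-5 + 3*100) = -2221*(-5 + 300) = -2221*295 = -655195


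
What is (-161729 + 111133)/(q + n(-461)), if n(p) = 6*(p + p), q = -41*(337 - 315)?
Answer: 25298/3217 ≈ 7.8638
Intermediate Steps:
q = -902 (q = -41*22 = -902)
n(p) = 12*p (n(p) = 6*(2*p) = 12*p)
(-161729 + 111133)/(q + n(-461)) = (-161729 + 111133)/(-902 + 12*(-461)) = -50596/(-902 - 5532) = -50596/(-6434) = -50596*(-1/6434) = 25298/3217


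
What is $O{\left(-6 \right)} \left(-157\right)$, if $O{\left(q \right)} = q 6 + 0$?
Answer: $5652$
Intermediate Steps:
$O{\left(q \right)} = 6 q$ ($O{\left(q \right)} = 6 q + 0 = 6 q$)
$O{\left(-6 \right)} \left(-157\right) = 6 \left(-6\right) \left(-157\right) = \left(-36\right) \left(-157\right) = 5652$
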